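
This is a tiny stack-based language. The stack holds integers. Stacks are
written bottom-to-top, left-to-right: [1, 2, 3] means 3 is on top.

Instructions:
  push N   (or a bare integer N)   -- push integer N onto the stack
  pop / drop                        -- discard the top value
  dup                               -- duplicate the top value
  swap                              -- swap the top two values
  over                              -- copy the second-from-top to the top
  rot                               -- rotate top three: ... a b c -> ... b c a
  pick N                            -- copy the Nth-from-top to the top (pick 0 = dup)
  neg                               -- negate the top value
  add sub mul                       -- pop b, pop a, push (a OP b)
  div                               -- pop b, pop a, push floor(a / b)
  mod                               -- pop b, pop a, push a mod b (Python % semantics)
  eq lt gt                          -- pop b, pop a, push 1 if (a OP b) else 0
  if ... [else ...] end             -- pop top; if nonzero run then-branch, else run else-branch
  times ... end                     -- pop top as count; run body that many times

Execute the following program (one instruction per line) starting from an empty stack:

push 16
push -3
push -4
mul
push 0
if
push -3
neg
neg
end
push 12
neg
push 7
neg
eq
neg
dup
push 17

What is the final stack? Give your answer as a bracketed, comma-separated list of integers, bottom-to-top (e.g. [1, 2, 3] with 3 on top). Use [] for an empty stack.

Answer: [16, 12, 0, 0, 17]

Derivation:
After 'push 16': [16]
After 'push -3': [16, -3]
After 'push -4': [16, -3, -4]
After 'mul': [16, 12]
After 'push 0': [16, 12, 0]
After 'if': [16, 12]
After 'push 12': [16, 12, 12]
After 'neg': [16, 12, -12]
After 'push 7': [16, 12, -12, 7]
After 'neg': [16, 12, -12, -7]
After 'eq': [16, 12, 0]
After 'neg': [16, 12, 0]
After 'dup': [16, 12, 0, 0]
After 'push 17': [16, 12, 0, 0, 17]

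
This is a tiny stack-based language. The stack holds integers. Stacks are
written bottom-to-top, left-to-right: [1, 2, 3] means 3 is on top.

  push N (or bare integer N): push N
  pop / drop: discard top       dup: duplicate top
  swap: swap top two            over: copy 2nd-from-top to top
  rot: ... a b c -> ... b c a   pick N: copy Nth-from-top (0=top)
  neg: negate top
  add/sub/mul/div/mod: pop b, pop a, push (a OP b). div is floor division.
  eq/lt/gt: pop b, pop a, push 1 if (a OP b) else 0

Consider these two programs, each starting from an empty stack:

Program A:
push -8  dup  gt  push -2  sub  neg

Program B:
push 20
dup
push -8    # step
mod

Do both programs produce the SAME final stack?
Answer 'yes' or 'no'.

Answer: no

Derivation:
Program A trace:
  After 'push -8': [-8]
  After 'dup': [-8, -8]
  After 'gt': [0]
  After 'push -2': [0, -2]
  After 'sub': [2]
  After 'neg': [-2]
Program A final stack: [-2]

Program B trace:
  After 'push 20': [20]
  After 'dup': [20, 20]
  After 'push -8': [20, 20, -8]
  After 'mod': [20, -4]
Program B final stack: [20, -4]
Same: no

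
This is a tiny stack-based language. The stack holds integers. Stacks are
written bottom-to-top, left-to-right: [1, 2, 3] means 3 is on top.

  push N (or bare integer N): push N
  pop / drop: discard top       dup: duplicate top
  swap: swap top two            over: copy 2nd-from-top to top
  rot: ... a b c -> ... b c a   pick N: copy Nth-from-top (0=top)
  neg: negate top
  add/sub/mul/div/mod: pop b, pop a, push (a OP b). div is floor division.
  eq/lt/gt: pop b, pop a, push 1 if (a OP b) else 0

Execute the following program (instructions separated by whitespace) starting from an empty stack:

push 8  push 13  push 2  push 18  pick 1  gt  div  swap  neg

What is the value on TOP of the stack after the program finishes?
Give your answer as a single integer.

After 'push 8': [8]
After 'push 13': [8, 13]
After 'push 2': [8, 13, 2]
After 'push 18': [8, 13, 2, 18]
After 'pick 1': [8, 13, 2, 18, 2]
After 'gt': [8, 13, 2, 1]
After 'div': [8, 13, 2]
After 'swap': [8, 2, 13]
After 'neg': [8, 2, -13]

Answer: -13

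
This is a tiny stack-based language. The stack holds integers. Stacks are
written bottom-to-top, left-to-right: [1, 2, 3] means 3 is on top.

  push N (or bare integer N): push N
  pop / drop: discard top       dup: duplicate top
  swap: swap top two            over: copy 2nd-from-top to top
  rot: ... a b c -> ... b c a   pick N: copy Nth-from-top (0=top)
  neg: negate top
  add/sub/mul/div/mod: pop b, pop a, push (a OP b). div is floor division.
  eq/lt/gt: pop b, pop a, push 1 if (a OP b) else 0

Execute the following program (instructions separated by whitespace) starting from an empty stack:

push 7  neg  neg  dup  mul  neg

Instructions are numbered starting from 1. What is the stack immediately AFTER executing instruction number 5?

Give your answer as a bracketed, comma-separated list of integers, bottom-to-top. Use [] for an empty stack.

Step 1 ('push 7'): [7]
Step 2 ('neg'): [-7]
Step 3 ('neg'): [7]
Step 4 ('dup'): [7, 7]
Step 5 ('mul'): [49]

Answer: [49]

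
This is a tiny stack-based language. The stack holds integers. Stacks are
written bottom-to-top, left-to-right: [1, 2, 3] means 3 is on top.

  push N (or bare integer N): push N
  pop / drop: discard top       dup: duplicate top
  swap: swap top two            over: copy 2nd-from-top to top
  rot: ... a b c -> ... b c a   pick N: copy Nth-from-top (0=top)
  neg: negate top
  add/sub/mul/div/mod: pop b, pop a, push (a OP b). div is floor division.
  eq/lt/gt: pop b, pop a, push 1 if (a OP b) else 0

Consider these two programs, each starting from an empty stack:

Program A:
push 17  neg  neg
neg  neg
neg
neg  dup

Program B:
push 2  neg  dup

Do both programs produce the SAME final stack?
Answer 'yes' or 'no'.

Answer: no

Derivation:
Program A trace:
  After 'push 17': [17]
  After 'neg': [-17]
  After 'neg': [17]
  After 'neg': [-17]
  After 'neg': [17]
  After 'neg': [-17]
  After 'neg': [17]
  After 'dup': [17, 17]
Program A final stack: [17, 17]

Program B trace:
  After 'push 2': [2]
  After 'neg': [-2]
  After 'dup': [-2, -2]
Program B final stack: [-2, -2]
Same: no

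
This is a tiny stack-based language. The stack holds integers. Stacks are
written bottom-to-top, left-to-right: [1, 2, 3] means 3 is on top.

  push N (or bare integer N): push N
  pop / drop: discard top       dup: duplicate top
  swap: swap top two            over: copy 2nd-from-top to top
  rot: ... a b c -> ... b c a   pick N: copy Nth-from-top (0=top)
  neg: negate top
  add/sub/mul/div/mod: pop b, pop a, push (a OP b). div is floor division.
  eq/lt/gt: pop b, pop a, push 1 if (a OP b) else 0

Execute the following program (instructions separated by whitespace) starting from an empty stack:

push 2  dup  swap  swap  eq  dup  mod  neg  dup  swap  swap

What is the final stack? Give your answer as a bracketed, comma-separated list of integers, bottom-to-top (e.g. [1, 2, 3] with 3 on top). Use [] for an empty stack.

Answer: [0, 0]

Derivation:
After 'push 2': [2]
After 'dup': [2, 2]
After 'swap': [2, 2]
After 'swap': [2, 2]
After 'eq': [1]
After 'dup': [1, 1]
After 'mod': [0]
After 'neg': [0]
After 'dup': [0, 0]
After 'swap': [0, 0]
After 'swap': [0, 0]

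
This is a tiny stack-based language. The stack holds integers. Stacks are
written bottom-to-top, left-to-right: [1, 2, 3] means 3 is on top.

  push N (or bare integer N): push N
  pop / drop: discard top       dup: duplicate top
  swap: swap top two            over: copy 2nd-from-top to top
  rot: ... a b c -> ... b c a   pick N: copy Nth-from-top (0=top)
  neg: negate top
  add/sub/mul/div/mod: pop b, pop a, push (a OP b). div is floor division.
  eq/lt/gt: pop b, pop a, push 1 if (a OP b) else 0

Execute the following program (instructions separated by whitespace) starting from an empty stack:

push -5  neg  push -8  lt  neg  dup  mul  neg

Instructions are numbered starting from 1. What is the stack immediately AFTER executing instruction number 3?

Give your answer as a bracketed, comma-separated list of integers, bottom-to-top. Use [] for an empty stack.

Answer: [5, -8]

Derivation:
Step 1 ('push -5'): [-5]
Step 2 ('neg'): [5]
Step 3 ('push -8'): [5, -8]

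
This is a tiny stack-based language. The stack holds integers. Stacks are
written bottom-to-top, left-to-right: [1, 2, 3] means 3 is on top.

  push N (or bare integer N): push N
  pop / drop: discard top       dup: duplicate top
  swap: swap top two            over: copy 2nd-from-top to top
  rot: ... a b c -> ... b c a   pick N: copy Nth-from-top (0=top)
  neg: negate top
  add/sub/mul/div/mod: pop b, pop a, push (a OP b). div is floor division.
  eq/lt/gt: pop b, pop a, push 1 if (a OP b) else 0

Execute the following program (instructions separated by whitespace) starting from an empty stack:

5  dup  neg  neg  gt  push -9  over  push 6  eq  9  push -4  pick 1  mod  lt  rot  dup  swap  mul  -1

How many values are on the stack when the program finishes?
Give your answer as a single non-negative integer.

Answer: 5

Derivation:
After 'push 5': stack = [5] (depth 1)
After 'dup': stack = [5, 5] (depth 2)
After 'neg': stack = [5, -5] (depth 2)
After 'neg': stack = [5, 5] (depth 2)
After 'gt': stack = [0] (depth 1)
After 'push -9': stack = [0, -9] (depth 2)
After 'over': stack = [0, -9, 0] (depth 3)
After 'push 6': stack = [0, -9, 0, 6] (depth 4)
After 'eq': stack = [0, -9, 0] (depth 3)
After 'push 9': stack = [0, -9, 0, 9] (depth 4)
After 'push -4': stack = [0, -9, 0, 9, -4] (depth 5)
After 'pick 1': stack = [0, -9, 0, 9, -4, 9] (depth 6)
After 'mod': stack = [0, -9, 0, 9, 5] (depth 5)
After 'lt': stack = [0, -9, 0, 0] (depth 4)
After 'rot': stack = [0, 0, 0, -9] (depth 4)
After 'dup': stack = [0, 0, 0, -9, -9] (depth 5)
After 'swap': stack = [0, 0, 0, -9, -9] (depth 5)
After 'mul': stack = [0, 0, 0, 81] (depth 4)
After 'push -1': stack = [0, 0, 0, 81, -1] (depth 5)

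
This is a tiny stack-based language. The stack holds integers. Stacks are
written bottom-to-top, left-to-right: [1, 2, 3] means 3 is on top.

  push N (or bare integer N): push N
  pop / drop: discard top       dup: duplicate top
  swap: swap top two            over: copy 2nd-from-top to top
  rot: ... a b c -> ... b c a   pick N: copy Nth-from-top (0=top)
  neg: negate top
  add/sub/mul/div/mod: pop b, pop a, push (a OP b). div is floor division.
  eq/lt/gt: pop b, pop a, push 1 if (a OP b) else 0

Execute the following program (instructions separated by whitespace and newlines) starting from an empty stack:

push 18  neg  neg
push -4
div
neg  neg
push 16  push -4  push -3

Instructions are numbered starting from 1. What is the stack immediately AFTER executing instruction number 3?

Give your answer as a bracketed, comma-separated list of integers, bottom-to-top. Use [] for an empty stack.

Answer: [18]

Derivation:
Step 1 ('push 18'): [18]
Step 2 ('neg'): [-18]
Step 3 ('neg'): [18]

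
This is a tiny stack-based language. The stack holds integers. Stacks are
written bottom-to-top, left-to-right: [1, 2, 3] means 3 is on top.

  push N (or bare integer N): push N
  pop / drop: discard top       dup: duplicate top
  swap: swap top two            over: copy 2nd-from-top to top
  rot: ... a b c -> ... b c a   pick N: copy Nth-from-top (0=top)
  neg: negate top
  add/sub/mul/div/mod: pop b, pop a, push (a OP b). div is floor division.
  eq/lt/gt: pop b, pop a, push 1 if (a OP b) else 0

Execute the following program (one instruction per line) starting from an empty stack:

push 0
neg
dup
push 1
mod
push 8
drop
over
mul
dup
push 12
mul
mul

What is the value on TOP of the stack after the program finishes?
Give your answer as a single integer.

Answer: 0

Derivation:
After 'push 0': [0]
After 'neg': [0]
After 'dup': [0, 0]
After 'push 1': [0, 0, 1]
After 'mod': [0, 0]
After 'push 8': [0, 0, 8]
After 'drop': [0, 0]
After 'over': [0, 0, 0]
After 'mul': [0, 0]
After 'dup': [0, 0, 0]
After 'push 12': [0, 0, 0, 12]
After 'mul': [0, 0, 0]
After 'mul': [0, 0]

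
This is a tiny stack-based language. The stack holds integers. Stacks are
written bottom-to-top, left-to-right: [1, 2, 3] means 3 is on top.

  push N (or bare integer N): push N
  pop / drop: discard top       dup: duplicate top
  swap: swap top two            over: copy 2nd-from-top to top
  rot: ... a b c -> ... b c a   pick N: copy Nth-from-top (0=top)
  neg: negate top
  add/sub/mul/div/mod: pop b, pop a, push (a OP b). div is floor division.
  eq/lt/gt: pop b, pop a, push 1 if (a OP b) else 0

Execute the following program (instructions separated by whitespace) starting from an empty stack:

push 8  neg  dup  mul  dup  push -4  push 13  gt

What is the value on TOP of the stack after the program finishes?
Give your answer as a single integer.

After 'push 8': [8]
After 'neg': [-8]
After 'dup': [-8, -8]
After 'mul': [64]
After 'dup': [64, 64]
After 'push -4': [64, 64, -4]
After 'push 13': [64, 64, -4, 13]
After 'gt': [64, 64, 0]

Answer: 0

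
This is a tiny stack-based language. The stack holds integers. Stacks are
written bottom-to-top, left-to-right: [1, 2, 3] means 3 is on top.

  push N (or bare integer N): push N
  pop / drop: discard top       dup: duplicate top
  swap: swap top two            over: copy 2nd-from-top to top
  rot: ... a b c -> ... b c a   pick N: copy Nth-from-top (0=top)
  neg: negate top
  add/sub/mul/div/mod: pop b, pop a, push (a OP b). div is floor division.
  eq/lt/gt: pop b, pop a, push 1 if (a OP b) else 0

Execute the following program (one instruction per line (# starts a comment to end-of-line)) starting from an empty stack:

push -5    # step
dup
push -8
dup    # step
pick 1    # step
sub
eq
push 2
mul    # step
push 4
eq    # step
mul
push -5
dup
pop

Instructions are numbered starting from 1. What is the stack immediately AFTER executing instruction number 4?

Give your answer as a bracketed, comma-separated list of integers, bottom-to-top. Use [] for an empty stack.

Answer: [-5, -5, -8, -8]

Derivation:
Step 1 ('push -5'): [-5]
Step 2 ('dup'): [-5, -5]
Step 3 ('push -8'): [-5, -5, -8]
Step 4 ('dup'): [-5, -5, -8, -8]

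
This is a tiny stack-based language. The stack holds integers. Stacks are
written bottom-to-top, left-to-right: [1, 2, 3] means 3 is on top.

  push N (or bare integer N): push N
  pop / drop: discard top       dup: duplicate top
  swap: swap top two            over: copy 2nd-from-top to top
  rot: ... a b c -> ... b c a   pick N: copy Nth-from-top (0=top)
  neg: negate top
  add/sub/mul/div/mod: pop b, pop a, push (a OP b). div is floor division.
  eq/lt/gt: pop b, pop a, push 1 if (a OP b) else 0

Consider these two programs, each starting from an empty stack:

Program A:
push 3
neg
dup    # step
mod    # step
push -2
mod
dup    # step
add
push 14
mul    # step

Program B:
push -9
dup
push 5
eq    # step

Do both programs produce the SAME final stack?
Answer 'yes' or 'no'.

Answer: no

Derivation:
Program A trace:
  After 'push 3': [3]
  After 'neg': [-3]
  After 'dup': [-3, -3]
  After 'mod': [0]
  After 'push -2': [0, -2]
  After 'mod': [0]
  After 'dup': [0, 0]
  After 'add': [0]
  After 'push 14': [0, 14]
  After 'mul': [0]
Program A final stack: [0]

Program B trace:
  After 'push -9': [-9]
  After 'dup': [-9, -9]
  After 'push 5': [-9, -9, 5]
  After 'eq': [-9, 0]
Program B final stack: [-9, 0]
Same: no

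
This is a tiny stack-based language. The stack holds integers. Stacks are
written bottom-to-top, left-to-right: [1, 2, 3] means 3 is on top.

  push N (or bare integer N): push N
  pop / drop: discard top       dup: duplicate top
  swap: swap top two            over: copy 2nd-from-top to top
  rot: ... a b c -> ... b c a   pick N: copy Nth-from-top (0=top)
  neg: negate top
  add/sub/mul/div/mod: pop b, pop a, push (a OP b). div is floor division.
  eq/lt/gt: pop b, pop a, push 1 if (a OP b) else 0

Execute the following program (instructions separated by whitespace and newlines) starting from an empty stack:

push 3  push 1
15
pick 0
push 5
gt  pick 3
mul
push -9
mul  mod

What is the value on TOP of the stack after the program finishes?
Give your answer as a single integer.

After 'push 3': [3]
After 'push 1': [3, 1]
After 'push 15': [3, 1, 15]
After 'pick 0': [3, 1, 15, 15]
After 'push 5': [3, 1, 15, 15, 5]
After 'gt': [3, 1, 15, 1]
After 'pick 3': [3, 1, 15, 1, 3]
After 'mul': [3, 1, 15, 3]
After 'push -9': [3, 1, 15, 3, -9]
After 'mul': [3, 1, 15, -27]
After 'mod': [3, 1, -12]

Answer: -12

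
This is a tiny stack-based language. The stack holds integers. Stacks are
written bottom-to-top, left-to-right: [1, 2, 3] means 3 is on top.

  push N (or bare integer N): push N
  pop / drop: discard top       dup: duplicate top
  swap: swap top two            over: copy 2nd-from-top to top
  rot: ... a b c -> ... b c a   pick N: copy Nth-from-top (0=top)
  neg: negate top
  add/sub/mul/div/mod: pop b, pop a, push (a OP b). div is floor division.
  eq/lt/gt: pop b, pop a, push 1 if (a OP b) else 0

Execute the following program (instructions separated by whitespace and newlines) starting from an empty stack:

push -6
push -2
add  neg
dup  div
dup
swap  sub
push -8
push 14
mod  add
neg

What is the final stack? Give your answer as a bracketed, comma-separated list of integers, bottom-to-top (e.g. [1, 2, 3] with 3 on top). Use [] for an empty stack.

After 'push -6': [-6]
After 'push -2': [-6, -2]
After 'add': [-8]
After 'neg': [8]
After 'dup': [8, 8]
After 'div': [1]
After 'dup': [1, 1]
After 'swap': [1, 1]
After 'sub': [0]
After 'push -8': [0, -8]
After 'push 14': [0, -8, 14]
After 'mod': [0, 6]
After 'add': [6]
After 'neg': [-6]

Answer: [-6]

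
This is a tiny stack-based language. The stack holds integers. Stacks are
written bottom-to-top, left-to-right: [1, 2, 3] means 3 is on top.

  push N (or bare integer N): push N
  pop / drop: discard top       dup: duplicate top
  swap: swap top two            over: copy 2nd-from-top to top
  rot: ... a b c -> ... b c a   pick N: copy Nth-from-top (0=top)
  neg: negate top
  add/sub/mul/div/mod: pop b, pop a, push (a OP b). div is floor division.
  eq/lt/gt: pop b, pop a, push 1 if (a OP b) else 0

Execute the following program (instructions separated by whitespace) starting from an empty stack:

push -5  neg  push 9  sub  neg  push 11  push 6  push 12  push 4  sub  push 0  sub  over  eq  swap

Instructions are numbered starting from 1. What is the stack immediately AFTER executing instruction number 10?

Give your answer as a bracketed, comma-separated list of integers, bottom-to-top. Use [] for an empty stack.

Step 1 ('push -5'): [-5]
Step 2 ('neg'): [5]
Step 3 ('push 9'): [5, 9]
Step 4 ('sub'): [-4]
Step 5 ('neg'): [4]
Step 6 ('push 11'): [4, 11]
Step 7 ('push 6'): [4, 11, 6]
Step 8 ('push 12'): [4, 11, 6, 12]
Step 9 ('push 4'): [4, 11, 6, 12, 4]
Step 10 ('sub'): [4, 11, 6, 8]

Answer: [4, 11, 6, 8]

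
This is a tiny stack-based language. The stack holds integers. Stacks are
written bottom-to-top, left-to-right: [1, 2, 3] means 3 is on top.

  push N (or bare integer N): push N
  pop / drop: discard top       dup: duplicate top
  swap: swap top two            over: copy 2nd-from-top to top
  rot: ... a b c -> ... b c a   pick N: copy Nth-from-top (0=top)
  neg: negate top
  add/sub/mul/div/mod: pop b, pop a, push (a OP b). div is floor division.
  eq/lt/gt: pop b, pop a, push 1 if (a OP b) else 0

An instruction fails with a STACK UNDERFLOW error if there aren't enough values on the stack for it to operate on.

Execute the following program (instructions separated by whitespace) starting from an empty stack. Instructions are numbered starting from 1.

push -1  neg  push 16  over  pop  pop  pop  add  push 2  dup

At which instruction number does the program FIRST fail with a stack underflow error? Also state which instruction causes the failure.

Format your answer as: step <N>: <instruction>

Answer: step 8: add

Derivation:
Step 1 ('push -1'): stack = [-1], depth = 1
Step 2 ('neg'): stack = [1], depth = 1
Step 3 ('push 16'): stack = [1, 16], depth = 2
Step 4 ('over'): stack = [1, 16, 1], depth = 3
Step 5 ('pop'): stack = [1, 16], depth = 2
Step 6 ('pop'): stack = [1], depth = 1
Step 7 ('pop'): stack = [], depth = 0
Step 8 ('add'): needs 2 value(s) but depth is 0 — STACK UNDERFLOW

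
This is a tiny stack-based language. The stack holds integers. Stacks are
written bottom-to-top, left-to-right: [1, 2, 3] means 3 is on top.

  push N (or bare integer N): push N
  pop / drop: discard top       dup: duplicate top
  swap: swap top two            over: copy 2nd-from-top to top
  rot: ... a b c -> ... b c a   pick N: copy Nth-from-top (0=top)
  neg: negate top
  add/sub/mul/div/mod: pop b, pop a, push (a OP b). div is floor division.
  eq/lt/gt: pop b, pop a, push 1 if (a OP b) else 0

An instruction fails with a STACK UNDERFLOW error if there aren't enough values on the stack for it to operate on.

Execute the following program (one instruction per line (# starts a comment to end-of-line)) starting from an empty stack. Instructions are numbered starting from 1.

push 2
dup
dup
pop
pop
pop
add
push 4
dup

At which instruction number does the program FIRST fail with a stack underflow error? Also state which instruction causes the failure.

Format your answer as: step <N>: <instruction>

Answer: step 7: add

Derivation:
Step 1 ('push 2'): stack = [2], depth = 1
Step 2 ('dup'): stack = [2, 2], depth = 2
Step 3 ('dup'): stack = [2, 2, 2], depth = 3
Step 4 ('pop'): stack = [2, 2], depth = 2
Step 5 ('pop'): stack = [2], depth = 1
Step 6 ('pop'): stack = [], depth = 0
Step 7 ('add'): needs 2 value(s) but depth is 0 — STACK UNDERFLOW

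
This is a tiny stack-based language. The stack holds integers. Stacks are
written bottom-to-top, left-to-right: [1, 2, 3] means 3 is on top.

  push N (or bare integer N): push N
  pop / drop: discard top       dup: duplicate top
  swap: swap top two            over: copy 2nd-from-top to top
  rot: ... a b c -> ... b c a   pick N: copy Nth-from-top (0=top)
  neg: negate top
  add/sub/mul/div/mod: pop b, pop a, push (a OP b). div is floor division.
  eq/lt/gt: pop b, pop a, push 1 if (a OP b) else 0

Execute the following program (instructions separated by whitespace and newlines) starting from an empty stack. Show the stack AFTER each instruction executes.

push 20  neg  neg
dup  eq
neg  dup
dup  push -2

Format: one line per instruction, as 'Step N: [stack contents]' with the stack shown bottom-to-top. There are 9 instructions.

Step 1: [20]
Step 2: [-20]
Step 3: [20]
Step 4: [20, 20]
Step 5: [1]
Step 6: [-1]
Step 7: [-1, -1]
Step 8: [-1, -1, -1]
Step 9: [-1, -1, -1, -2]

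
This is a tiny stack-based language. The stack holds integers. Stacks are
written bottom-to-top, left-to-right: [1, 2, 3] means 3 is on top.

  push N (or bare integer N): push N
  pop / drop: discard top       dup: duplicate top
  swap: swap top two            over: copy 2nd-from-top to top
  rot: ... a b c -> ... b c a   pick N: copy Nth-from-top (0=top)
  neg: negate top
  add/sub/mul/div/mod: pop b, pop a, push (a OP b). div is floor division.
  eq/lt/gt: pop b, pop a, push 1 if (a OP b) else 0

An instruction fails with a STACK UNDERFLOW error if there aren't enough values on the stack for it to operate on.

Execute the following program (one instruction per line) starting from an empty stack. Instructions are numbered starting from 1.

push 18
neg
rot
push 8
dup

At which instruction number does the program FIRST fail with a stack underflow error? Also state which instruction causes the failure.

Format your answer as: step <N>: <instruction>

Step 1 ('push 18'): stack = [18], depth = 1
Step 2 ('neg'): stack = [-18], depth = 1
Step 3 ('rot'): needs 3 value(s) but depth is 1 — STACK UNDERFLOW

Answer: step 3: rot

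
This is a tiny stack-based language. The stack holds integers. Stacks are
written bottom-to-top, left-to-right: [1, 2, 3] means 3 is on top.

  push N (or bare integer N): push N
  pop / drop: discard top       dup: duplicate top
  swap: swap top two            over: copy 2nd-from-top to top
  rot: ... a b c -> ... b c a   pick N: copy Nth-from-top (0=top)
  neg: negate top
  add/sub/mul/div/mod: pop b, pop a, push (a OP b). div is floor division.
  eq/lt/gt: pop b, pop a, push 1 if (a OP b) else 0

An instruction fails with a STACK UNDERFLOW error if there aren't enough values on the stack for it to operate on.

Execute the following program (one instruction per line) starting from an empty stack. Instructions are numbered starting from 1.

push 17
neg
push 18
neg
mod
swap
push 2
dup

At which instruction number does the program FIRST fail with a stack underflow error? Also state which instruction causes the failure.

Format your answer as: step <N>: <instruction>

Answer: step 6: swap

Derivation:
Step 1 ('push 17'): stack = [17], depth = 1
Step 2 ('neg'): stack = [-17], depth = 1
Step 3 ('push 18'): stack = [-17, 18], depth = 2
Step 4 ('neg'): stack = [-17, -18], depth = 2
Step 5 ('mod'): stack = [-17], depth = 1
Step 6 ('swap'): needs 2 value(s) but depth is 1 — STACK UNDERFLOW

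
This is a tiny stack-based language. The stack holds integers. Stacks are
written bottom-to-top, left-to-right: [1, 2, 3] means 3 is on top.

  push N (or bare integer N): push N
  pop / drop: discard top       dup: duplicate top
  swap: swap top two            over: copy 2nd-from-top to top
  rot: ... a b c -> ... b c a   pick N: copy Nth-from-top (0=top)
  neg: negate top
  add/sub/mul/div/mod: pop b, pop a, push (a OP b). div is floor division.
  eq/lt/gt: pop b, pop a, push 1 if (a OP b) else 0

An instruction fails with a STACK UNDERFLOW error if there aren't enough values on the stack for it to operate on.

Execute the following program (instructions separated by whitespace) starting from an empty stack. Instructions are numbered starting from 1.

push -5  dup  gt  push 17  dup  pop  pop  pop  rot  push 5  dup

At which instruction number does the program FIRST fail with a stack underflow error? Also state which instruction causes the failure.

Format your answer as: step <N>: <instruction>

Step 1 ('push -5'): stack = [-5], depth = 1
Step 2 ('dup'): stack = [-5, -5], depth = 2
Step 3 ('gt'): stack = [0], depth = 1
Step 4 ('push 17'): stack = [0, 17], depth = 2
Step 5 ('dup'): stack = [0, 17, 17], depth = 3
Step 6 ('pop'): stack = [0, 17], depth = 2
Step 7 ('pop'): stack = [0], depth = 1
Step 8 ('pop'): stack = [], depth = 0
Step 9 ('rot'): needs 3 value(s) but depth is 0 — STACK UNDERFLOW

Answer: step 9: rot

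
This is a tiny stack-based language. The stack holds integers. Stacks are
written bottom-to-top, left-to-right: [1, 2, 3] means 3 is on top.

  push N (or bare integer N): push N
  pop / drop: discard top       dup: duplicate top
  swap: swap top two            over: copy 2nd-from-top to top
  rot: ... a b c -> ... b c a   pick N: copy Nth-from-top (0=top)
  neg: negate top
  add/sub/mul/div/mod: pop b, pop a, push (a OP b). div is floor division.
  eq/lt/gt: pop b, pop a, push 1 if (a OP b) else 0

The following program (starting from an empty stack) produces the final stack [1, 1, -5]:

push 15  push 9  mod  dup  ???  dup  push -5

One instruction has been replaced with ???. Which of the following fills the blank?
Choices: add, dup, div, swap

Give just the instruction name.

Stack before ???: [6, 6]
Stack after ???:  [1]
Checking each choice:
  add: produces [12, 12, -5]
  dup: produces [6, 6, 6, 6, -5]
  div: MATCH
  swap: produces [6, 6, 6, -5]


Answer: div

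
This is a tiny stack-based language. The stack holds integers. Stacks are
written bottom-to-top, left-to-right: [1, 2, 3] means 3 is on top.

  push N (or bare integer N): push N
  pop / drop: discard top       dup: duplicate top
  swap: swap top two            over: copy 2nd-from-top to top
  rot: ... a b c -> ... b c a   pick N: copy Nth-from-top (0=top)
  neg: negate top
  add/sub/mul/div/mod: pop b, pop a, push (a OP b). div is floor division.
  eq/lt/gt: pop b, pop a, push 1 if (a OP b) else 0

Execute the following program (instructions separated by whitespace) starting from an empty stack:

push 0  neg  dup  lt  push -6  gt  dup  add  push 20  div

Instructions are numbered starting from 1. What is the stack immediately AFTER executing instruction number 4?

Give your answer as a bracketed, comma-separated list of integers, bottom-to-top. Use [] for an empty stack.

Step 1 ('push 0'): [0]
Step 2 ('neg'): [0]
Step 3 ('dup'): [0, 0]
Step 4 ('lt'): [0]

Answer: [0]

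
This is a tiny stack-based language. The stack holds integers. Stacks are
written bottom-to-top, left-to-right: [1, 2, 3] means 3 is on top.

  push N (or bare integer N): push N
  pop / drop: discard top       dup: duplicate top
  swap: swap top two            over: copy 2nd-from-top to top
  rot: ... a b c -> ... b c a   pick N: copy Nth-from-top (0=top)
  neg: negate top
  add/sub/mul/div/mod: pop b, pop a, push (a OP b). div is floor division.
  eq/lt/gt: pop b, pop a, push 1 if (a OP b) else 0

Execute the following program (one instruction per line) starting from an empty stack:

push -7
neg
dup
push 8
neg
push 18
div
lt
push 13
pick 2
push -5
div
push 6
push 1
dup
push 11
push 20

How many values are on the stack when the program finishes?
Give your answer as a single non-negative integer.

Answer: 9

Derivation:
After 'push -7': stack = [-7] (depth 1)
After 'neg': stack = [7] (depth 1)
After 'dup': stack = [7, 7] (depth 2)
After 'push 8': stack = [7, 7, 8] (depth 3)
After 'neg': stack = [7, 7, -8] (depth 3)
After 'push 18': stack = [7, 7, -8, 18] (depth 4)
After 'div': stack = [7, 7, -1] (depth 3)
After 'lt': stack = [7, 0] (depth 2)
After 'push 13': stack = [7, 0, 13] (depth 3)
After 'pick 2': stack = [7, 0, 13, 7] (depth 4)
After 'push -5': stack = [7, 0, 13, 7, -5] (depth 5)
After 'div': stack = [7, 0, 13, -2] (depth 4)
After 'push 6': stack = [7, 0, 13, -2, 6] (depth 5)
After 'push 1': stack = [7, 0, 13, -2, 6, 1] (depth 6)
After 'dup': stack = [7, 0, 13, -2, 6, 1, 1] (depth 7)
After 'push 11': stack = [7, 0, 13, -2, 6, 1, 1, 11] (depth 8)
After 'push 20': stack = [7, 0, 13, -2, 6, 1, 1, 11, 20] (depth 9)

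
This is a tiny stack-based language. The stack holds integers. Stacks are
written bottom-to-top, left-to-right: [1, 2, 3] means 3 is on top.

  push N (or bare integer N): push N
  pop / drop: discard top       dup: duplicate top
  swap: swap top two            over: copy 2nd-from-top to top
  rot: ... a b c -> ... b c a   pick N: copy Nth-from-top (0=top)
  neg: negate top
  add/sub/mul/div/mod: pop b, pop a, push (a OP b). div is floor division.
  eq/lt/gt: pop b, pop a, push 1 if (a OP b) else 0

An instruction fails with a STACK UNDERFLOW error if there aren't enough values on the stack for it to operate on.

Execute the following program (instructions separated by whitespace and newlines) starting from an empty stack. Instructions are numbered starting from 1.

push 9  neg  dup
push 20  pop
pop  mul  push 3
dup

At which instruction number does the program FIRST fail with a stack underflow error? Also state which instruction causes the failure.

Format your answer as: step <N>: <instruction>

Answer: step 7: mul

Derivation:
Step 1 ('push 9'): stack = [9], depth = 1
Step 2 ('neg'): stack = [-9], depth = 1
Step 3 ('dup'): stack = [-9, -9], depth = 2
Step 4 ('push 20'): stack = [-9, -9, 20], depth = 3
Step 5 ('pop'): stack = [-9, -9], depth = 2
Step 6 ('pop'): stack = [-9], depth = 1
Step 7 ('mul'): needs 2 value(s) but depth is 1 — STACK UNDERFLOW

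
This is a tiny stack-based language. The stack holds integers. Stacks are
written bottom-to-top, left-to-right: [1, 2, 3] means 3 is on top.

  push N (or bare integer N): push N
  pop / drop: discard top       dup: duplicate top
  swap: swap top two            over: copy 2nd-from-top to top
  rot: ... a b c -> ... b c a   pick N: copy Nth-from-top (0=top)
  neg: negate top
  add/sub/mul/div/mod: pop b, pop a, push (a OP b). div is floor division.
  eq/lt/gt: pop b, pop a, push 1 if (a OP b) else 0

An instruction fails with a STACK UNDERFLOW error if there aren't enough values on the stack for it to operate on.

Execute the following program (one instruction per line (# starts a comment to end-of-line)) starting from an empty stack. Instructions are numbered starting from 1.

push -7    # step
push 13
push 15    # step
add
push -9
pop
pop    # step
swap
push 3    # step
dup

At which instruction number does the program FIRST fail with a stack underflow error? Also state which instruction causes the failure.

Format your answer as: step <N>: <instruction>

Answer: step 8: swap

Derivation:
Step 1 ('push -7'): stack = [-7], depth = 1
Step 2 ('push 13'): stack = [-7, 13], depth = 2
Step 3 ('push 15'): stack = [-7, 13, 15], depth = 3
Step 4 ('add'): stack = [-7, 28], depth = 2
Step 5 ('push -9'): stack = [-7, 28, -9], depth = 3
Step 6 ('pop'): stack = [-7, 28], depth = 2
Step 7 ('pop'): stack = [-7], depth = 1
Step 8 ('swap'): needs 2 value(s) but depth is 1 — STACK UNDERFLOW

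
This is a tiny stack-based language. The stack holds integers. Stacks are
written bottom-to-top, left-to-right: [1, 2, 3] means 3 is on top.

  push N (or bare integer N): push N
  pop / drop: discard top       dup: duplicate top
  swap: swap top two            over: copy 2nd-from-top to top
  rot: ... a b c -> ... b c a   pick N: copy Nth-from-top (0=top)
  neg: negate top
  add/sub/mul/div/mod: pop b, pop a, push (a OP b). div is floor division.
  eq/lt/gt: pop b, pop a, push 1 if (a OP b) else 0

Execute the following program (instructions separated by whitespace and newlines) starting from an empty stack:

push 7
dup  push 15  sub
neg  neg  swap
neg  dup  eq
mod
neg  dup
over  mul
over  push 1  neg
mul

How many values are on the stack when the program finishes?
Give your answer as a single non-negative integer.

Answer: 3

Derivation:
After 'push 7': stack = [7] (depth 1)
After 'dup': stack = [7, 7] (depth 2)
After 'push 15': stack = [7, 7, 15] (depth 3)
After 'sub': stack = [7, -8] (depth 2)
After 'neg': stack = [7, 8] (depth 2)
After 'neg': stack = [7, -8] (depth 2)
After 'swap': stack = [-8, 7] (depth 2)
After 'neg': stack = [-8, -7] (depth 2)
After 'dup': stack = [-8, -7, -7] (depth 3)
After 'eq': stack = [-8, 1] (depth 2)
After 'mod': stack = [0] (depth 1)
After 'neg': stack = [0] (depth 1)
After 'dup': stack = [0, 0] (depth 2)
After 'over': stack = [0, 0, 0] (depth 3)
After 'mul': stack = [0, 0] (depth 2)
After 'over': stack = [0, 0, 0] (depth 3)
After 'push 1': stack = [0, 0, 0, 1] (depth 4)
After 'neg': stack = [0, 0, 0, -1] (depth 4)
After 'mul': stack = [0, 0, 0] (depth 3)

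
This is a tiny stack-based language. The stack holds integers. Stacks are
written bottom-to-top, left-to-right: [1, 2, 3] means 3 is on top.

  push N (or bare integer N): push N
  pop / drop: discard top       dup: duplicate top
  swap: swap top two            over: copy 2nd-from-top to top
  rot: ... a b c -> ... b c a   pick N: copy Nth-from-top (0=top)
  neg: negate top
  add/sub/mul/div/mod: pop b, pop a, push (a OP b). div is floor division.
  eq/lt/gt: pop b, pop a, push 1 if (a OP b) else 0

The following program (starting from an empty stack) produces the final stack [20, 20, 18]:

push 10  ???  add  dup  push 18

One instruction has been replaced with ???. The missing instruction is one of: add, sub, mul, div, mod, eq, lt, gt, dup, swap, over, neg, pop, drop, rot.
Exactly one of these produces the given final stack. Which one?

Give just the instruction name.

Answer: dup

Derivation:
Stack before ???: [10]
Stack after ???:  [10, 10]
The instruction that transforms [10] -> [10, 10] is: dup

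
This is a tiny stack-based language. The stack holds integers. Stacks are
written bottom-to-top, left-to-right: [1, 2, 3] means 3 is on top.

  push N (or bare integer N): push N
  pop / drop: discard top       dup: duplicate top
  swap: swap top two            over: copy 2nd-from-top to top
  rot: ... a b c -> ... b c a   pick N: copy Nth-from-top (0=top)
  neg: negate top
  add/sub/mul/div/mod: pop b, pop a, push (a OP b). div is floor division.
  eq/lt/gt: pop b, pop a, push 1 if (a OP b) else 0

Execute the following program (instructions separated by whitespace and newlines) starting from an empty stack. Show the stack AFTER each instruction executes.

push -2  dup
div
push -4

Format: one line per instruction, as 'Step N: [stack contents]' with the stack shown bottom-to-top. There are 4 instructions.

Step 1: [-2]
Step 2: [-2, -2]
Step 3: [1]
Step 4: [1, -4]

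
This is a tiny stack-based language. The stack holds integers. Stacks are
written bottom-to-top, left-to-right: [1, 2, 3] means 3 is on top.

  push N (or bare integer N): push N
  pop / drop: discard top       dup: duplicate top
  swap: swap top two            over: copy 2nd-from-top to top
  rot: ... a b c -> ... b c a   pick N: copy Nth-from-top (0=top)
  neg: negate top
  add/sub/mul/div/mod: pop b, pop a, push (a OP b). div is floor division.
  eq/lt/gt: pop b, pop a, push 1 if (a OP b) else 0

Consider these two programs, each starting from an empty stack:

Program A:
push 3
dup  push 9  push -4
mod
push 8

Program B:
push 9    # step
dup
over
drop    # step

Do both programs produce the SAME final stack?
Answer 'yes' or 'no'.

Program A trace:
  After 'push 3': [3]
  After 'dup': [3, 3]
  After 'push 9': [3, 3, 9]
  After 'push -4': [3, 3, 9, -4]
  After 'mod': [3, 3, -3]
  After 'push 8': [3, 3, -3, 8]
Program A final stack: [3, 3, -3, 8]

Program B trace:
  After 'push 9': [9]
  After 'dup': [9, 9]
  After 'over': [9, 9, 9]
  After 'drop': [9, 9]
Program B final stack: [9, 9]
Same: no

Answer: no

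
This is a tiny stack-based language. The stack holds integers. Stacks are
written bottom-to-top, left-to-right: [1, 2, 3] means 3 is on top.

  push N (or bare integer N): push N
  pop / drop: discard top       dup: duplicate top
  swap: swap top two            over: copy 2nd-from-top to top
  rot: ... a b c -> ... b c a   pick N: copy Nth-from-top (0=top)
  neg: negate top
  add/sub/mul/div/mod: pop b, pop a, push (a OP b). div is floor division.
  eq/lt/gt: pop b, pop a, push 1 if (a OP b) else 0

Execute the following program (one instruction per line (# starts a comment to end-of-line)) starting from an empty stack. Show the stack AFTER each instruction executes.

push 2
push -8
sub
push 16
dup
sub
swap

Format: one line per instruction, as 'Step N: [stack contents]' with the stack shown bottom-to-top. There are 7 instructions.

Step 1: [2]
Step 2: [2, -8]
Step 3: [10]
Step 4: [10, 16]
Step 5: [10, 16, 16]
Step 6: [10, 0]
Step 7: [0, 10]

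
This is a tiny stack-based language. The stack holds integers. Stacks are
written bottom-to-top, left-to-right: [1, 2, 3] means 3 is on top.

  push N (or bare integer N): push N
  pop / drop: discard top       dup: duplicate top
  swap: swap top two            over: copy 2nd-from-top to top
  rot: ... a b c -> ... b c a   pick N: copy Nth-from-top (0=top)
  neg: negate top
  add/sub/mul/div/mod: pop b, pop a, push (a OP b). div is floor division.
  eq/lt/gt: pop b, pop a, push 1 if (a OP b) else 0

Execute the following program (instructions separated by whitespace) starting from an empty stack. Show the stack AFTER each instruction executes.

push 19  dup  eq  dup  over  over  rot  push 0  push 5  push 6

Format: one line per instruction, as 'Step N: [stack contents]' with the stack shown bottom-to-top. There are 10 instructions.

Step 1: [19]
Step 2: [19, 19]
Step 3: [1]
Step 4: [1, 1]
Step 5: [1, 1, 1]
Step 6: [1, 1, 1, 1]
Step 7: [1, 1, 1, 1]
Step 8: [1, 1, 1, 1, 0]
Step 9: [1, 1, 1, 1, 0, 5]
Step 10: [1, 1, 1, 1, 0, 5, 6]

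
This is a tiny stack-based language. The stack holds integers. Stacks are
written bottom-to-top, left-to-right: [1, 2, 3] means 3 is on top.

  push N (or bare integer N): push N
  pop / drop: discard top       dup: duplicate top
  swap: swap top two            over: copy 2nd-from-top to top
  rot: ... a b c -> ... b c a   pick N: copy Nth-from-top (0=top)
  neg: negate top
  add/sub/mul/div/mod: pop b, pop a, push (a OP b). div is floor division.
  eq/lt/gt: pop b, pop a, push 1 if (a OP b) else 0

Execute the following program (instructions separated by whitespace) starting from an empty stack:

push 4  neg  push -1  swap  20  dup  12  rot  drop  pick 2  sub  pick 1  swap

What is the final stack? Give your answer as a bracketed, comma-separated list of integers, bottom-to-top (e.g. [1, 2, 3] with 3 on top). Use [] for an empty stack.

After 'push 4': [4]
After 'neg': [-4]
After 'push -1': [-4, -1]
After 'swap': [-1, -4]
After 'push 20': [-1, -4, 20]
After 'dup': [-1, -4, 20, 20]
After 'push 12': [-1, -4, 20, 20, 12]
After 'rot': [-1, -4, 20, 12, 20]
After 'drop': [-1, -4, 20, 12]
After 'pick 2': [-1, -4, 20, 12, -4]
After 'sub': [-1, -4, 20, 16]
After 'pick 1': [-1, -4, 20, 16, 20]
After 'swap': [-1, -4, 20, 20, 16]

Answer: [-1, -4, 20, 20, 16]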